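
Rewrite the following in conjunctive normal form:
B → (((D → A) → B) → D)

¬B ∨ D

B → (((D → A) → B) → D)
≡ ¬B ∨ (((D → A) → B) → D)   (eliminate →)
≡ ¬B ∨ ¬((D → A) → B) ∨ D   (eliminate →)
≡ ¬B ∨ ¬(¬(D → A) ∨ B) ∨ D   (eliminate →)
≡ ¬B ∨ ¬(¬(¬D ∨ A) ∨ B) ∨ D   (eliminate →)
≡ ¬B ∨ (¬¬(¬D ∨ A) ∧ ¬B) ∨ D   (De Morgan)
≡ ¬B ∨ ((¬D ∨ A) ∧ ¬B) ∨ D   (double negation)
≡ (¬B ∨ ¬D ∨ A ∨ D) ∧ (¬B ∨ ¬B ∨ D)   (distribute ∨ over ∧)
≡ ¬B ∨ D   (simplify)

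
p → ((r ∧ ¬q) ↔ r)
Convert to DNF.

p → ((r ∧ ¬q) ↔ r)
= ¬p ∨ ((r ∧ ¬q) ↔ r)   (eliminate →)
= ¬p ∨ (((r ∧ ¬q) → r) ∧ (r → (r ∧ ¬q)))   (eliminate ↔)
= ¬p ∨ ((¬(r ∧ ¬q) ∨ r) ∧ (r → (r ∧ ¬q)))   (eliminate →)
= ¬p ∨ ((¬(r ∧ ¬q) ∨ r) ∧ (¬r ∨ (r ∧ ¬q)))   (eliminate →)
= ¬p ∨ ((¬r ∨ ¬¬q ∨ r) ∧ (¬r ∨ (r ∧ ¬q)))   (De Morgan)
= ¬p ∨ ((¬r ∨ q ∨ r) ∧ (¬r ∨ (r ∧ ¬q)))   (double negation)
= ¬p ∨ (¬r ∧ ¬r) ∨ (¬r ∧ r ∧ ¬q) ∨ (q ∧ ¬r) ∨ (q ∧ r ∧ ¬q) ∨ (r ∧ ¬r) ∨ (r ∧ r ∧ ¬q)   (distribute ∧ over ∨)
= ¬p ∨ ¬r ∨ (r ∧ ¬q)   (simplify)

¬p ∨ ¬r ∨ (r ∧ ¬q)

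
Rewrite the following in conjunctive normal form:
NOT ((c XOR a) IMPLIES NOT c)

(NOT c OR NOT a) AND c

NOT ((c XOR a) IMPLIES NOT c)
⇔ NOT (NOT (c XOR a) OR NOT c)   [eliminate IMPLIES]
⇔ NOT (NOT ((c OR a) AND NOT (c AND a)) OR NOT c)   [expand XOR]
⇔ NOT NOT ((c OR a) AND NOT (c AND a)) AND NOT NOT c   [De Morgan]
⇔ (c OR a) AND NOT (c AND a) AND NOT NOT c   [double negation]
⇔ (c OR a) AND (NOT c OR NOT a) AND NOT NOT c   [De Morgan]
⇔ (c OR a) AND (NOT c OR NOT a) AND c   [double negation]
⇔ (NOT c OR NOT a) AND c   [simplify]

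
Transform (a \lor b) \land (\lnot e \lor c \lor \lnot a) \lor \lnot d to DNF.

(a \lor b) \land (\lnot e \lor c \lor \lnot a) \lor \lnot d
⇔ a \land \lnot e \lor a \land c \lor a \land \lnot a \lor b \land \lnot e \lor b \land c \lor b \land \lnot a \lor \lnot d
⇔ a \land \lnot e \lor a \land c \lor b \land \lnot e \lor b \land c \lor b \land \lnot a \lor \lnot d

a \land \lnot e \lor a \land c \lor b \land \lnot e \lor b \land c \lor b \land \lnot a \lor \lnot d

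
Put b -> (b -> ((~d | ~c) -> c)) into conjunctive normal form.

~b | c

b -> (b -> ((~d | ~c) -> c))
= ~b | (b -> ((~d | ~c) -> c))   [eliminate ->]
= ~b | ~b | ((~d | ~c) -> c)   [eliminate ->]
= ~b | ~b | ~(~d | ~c) | c   [eliminate ->]
= ~b | ~b | (~~d & ~~c) | c   [De Morgan]
= ~b | ~b | (d & ~~c) | c   [double negation]
= ~b | ~b | (d & c) | c   [double negation]
= (~b | ~b | d | c) & (~b | ~b | c | c)   [distribute | over &]
= ~b | c   [simplify]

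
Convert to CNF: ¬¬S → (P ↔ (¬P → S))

¬¬S → (P ↔ (¬P → S))
≡ ¬¬¬S ∨ (P ↔ (¬P → S))   — eliminate →
≡ ¬¬¬S ∨ ((P → (¬P → S)) ∧ ((¬P → S) → P))   — eliminate ↔
≡ ¬¬¬S ∨ ((¬P ∨ (¬P → S)) ∧ ((¬P → S) → P))   — eliminate →
≡ ¬¬¬S ∨ ((¬P ∨ ¬¬P ∨ S) ∧ ((¬P → S) → P))   — eliminate →
≡ ¬¬¬S ∨ ((¬P ∨ ¬¬P ∨ S) ∧ (¬(¬P → S) ∨ P))   — eliminate →
≡ ¬¬¬S ∨ ((¬P ∨ ¬¬P ∨ S) ∧ (¬(¬¬P ∨ S) ∨ P))   — eliminate →
≡ ¬S ∨ ((¬P ∨ ¬¬P ∨ S) ∧ (¬(¬¬P ∨ S) ∨ P))   — double negation
≡ ¬S ∨ ((¬P ∨ P ∨ S) ∧ (¬(¬¬P ∨ S) ∨ P))   — double negation
≡ ¬S ∨ ((¬P ∨ P ∨ S) ∧ ((¬¬¬P ∧ ¬S) ∨ P))   — De Morgan
≡ ¬S ∨ ((¬P ∨ P ∨ S) ∧ ((¬P ∧ ¬S) ∨ P))   — double negation
≡ (¬S ∨ ¬P ∨ P ∨ S) ∧ (¬S ∨ ¬P ∨ P) ∧ (¬S ∨ ¬S ∨ P)   — distribute ∨ over ∧
≡ ¬S ∨ P   — simplify

¬S ∨ P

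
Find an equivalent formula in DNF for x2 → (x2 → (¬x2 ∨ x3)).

¬x2 ∨ x3

x2 → (x2 → (¬x2 ∨ x3))
≡ ¬x2 ∨ (x2 → (¬x2 ∨ x3))
≡ ¬x2 ∨ ¬x2 ∨ ¬x2 ∨ x3
≡ ¬x2 ∨ x3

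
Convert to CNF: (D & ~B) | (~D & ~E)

(D | ~E) & (~B | ~D) & (~B | ~E)

(D & ~B) | (~D & ~E)
≡ (D | ~D) & (D | ~E) & (~B | ~D) & (~B | ~E)   [distribute | over &]
≡ (D | ~E) & (~B | ~D) & (~B | ~E)   [simplify]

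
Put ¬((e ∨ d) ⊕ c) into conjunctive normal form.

(¬e ∨ c) ∧ (¬d ∨ c) ∧ (¬c ∨ e ∨ d)

¬((e ∨ d) ⊕ c)
= ¬((e ∨ d ∨ c) ∧ ¬((e ∨ d) ∧ c))   [expand ⊕]
= ¬(e ∨ d ∨ c) ∨ ¬¬((e ∨ d) ∧ c)   [De Morgan]
= (¬e ∧ ¬d ∧ ¬c) ∨ ¬¬((e ∨ d) ∧ c)   [De Morgan]
= (¬e ∧ ¬d ∧ ¬c) ∨ ((e ∨ d) ∧ c)   [double negation]
= (¬e ∨ e ∨ d) ∧ (¬e ∨ c) ∧ (¬d ∨ e ∨ d) ∧ (¬d ∨ c) ∧ (¬c ∨ e ∨ d) ∧ (¬c ∨ c)   [distribute ∨ over ∧]
= (¬e ∨ c) ∧ (¬d ∨ c) ∧ (¬c ∨ e ∨ d)   [simplify]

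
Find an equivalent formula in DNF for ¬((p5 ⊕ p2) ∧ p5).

(p2 ∧ p5) ∨ ¬p5

¬((p5 ⊕ p2) ∧ p5)
≡ ¬(((p5 ∧ ¬p2) ∨ (¬p5 ∧ p2)) ∧ p5)   (expand ⊕)
≡ ¬((p5 ∧ ¬p2) ∨ (¬p5 ∧ p2)) ∨ ¬p5   (De Morgan)
≡ (¬(p5 ∧ ¬p2) ∧ ¬(¬p5 ∧ p2)) ∨ ¬p5   (De Morgan)
≡ ((¬p5 ∨ ¬¬p2) ∧ ¬(¬p5 ∧ p2)) ∨ ¬p5   (De Morgan)
≡ ((¬p5 ∨ p2) ∧ ¬(¬p5 ∧ p2)) ∨ ¬p5   (double negation)
≡ ((¬p5 ∨ p2) ∧ (¬¬p5 ∨ ¬p2)) ∨ ¬p5   (De Morgan)
≡ ((¬p5 ∨ p2) ∧ (p5 ∨ ¬p2)) ∨ ¬p5   (double negation)
≡ (¬p5 ∧ p5) ∨ (¬p5 ∧ ¬p2) ∨ (p2 ∧ p5) ∨ (p2 ∧ ¬p2) ∨ ¬p5   (distribute ∧ over ∨)
≡ (p2 ∧ p5) ∨ ¬p5   (simplify)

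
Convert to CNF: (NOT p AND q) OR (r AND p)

(NOT p AND q) OR (r AND p)
≡ (NOT p OR r) AND (NOT p OR p) AND (q OR r) AND (q OR p)   [distribute OR over AND]
≡ (NOT p OR r) AND (q OR r) AND (q OR p)   [simplify]

(NOT p OR r) AND (q OR r) AND (q OR p)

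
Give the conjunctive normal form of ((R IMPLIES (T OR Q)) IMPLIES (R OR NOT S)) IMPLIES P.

((R IMPLIES (T OR Q)) IMPLIES (R OR NOT S)) IMPLIES P
= NOT ((R IMPLIES (T OR Q)) IMPLIES (R OR NOT S)) OR P   [eliminate IMPLIES]
= NOT (NOT (R IMPLIES (T OR Q)) OR R OR NOT S) OR P   [eliminate IMPLIES]
= NOT (NOT (NOT R OR T OR Q) OR R OR NOT S) OR P   [eliminate IMPLIES]
= (NOT NOT (NOT R OR T OR Q) AND NOT R AND NOT NOT S) OR P   [De Morgan]
= ((NOT R OR T OR Q) AND NOT R AND NOT NOT S) OR P   [double negation]
= ((NOT R OR T OR Q) AND NOT R AND S) OR P   [double negation]
= (NOT R OR T OR Q OR P) AND (NOT R OR P) AND (S OR P)   [distribute OR over AND]
= (NOT R OR P) AND (S OR P)   [simplify]

(NOT R OR P) AND (S OR P)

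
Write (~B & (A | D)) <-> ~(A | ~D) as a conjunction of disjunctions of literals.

(~B & (A | D)) <-> ~(A | ~D)
≡ ((~B & (A | D)) -> ~(A | ~D)) & (~(A | ~D) -> (~B & (A | D)))
≡ (~(~B & (A | D)) | ~(A | ~D)) & (~(A | ~D) -> (~B & (A | D)))
≡ (~(~B & (A | D)) | ~(A | ~D)) & (~~(A | ~D) | (~B & (A | D)))
≡ (~~B | ~(A | D) | ~(A | ~D)) & (~~(A | ~D) | (~B & (A | D)))
≡ (B | ~(A | D) | ~(A | ~D)) & (~~(A | ~D) | (~B & (A | D)))
≡ (B | (~A & ~D) | ~(A | ~D)) & (~~(A | ~D) | (~B & (A | D)))
≡ (B | (~A & ~D) | (~A & ~~D)) & (~~(A | ~D) | (~B & (A | D)))
≡ (B | (~A & ~D) | (~A & D)) & (~~(A | ~D) | (~B & (A | D)))
≡ (B | (~A & ~D) | (~A & D)) & (A | ~D | (~B & (A | D)))
≡ (B | ~A | ~A) & (B | ~A | D) & (B | ~D | ~A) & (B | ~D | D) & (A | ~D | ~B) & (A | ~D | A | D)
≡ (B | ~A) & (A | ~D | ~B)

(B | ~A) & (A | ~D | ~B)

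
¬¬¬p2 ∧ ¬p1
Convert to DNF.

¬p2 ∧ ¬p1

¬¬¬p2 ∧ ¬p1
≡ ¬p2 ∧ ¬p1   — double negation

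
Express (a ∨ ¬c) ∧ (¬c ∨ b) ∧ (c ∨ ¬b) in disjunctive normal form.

(a ∧ b ∧ c) ∨ (¬c ∧ ¬b)

(a ∨ ¬c) ∧ (¬c ∨ b) ∧ (c ∨ ¬b)
≡ (a ∧ ¬c ∧ c) ∨ (a ∧ ¬c ∧ ¬b) ∨ (a ∧ b ∧ c) ∨ (a ∧ b ∧ ¬b) ∨ (¬c ∧ ¬c ∧ c) ∨ (¬c ∧ ¬c ∧ ¬b) ∨ (¬c ∧ b ∧ c) ∨ (¬c ∧ b ∧ ¬b)   (distribute ∧ over ∨)
≡ (a ∧ b ∧ c) ∨ (¬c ∧ ¬b)   (simplify)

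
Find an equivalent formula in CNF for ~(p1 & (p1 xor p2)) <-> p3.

(p1 | p3) & (~p1 | ~p2 | p3) & (~p3 | ~p1 | p2)

~(p1 & (p1 xor p2)) <-> p3
⇔ (~(p1 & (p1 xor p2)) -> p3) & (p3 -> ~(p1 & (p1 xor p2)))   — eliminate <->
⇔ (~~(p1 & (p1 xor p2)) | p3) & (p3 -> ~(p1 & (p1 xor p2)))   — eliminate ->
⇔ (~~(p1 & (p1 | p2) & ~(p1 & p2)) | p3) & (p3 -> ~(p1 & (p1 xor p2)))   — expand xor
⇔ (~~(p1 & (p1 | p2) & ~(p1 & p2)) | p3) & (~p3 | ~(p1 & (p1 xor p2)))   — eliminate ->
⇔ (~~(p1 & (p1 | p2) & ~(p1 & p2)) | p3) & (~p3 | ~(p1 & (p1 | p2) & ~(p1 & p2)))   — expand xor
⇔ ((p1 & (p1 | p2) & ~(p1 & p2)) | p3) & (~p3 | ~(p1 & (p1 | p2) & ~(p1 & p2)))   — double negation
⇔ ((p1 & (p1 | p2) & (~p1 | ~p2)) | p3) & (~p3 | ~(p1 & (p1 | p2) & ~(p1 & p2)))   — De Morgan
⇔ ((p1 & (p1 | p2) & (~p1 | ~p2)) | p3) & (~p3 | ~p1 | ~(p1 | p2) | ~~(p1 & p2))   — De Morgan
⇔ ((p1 & (p1 | p2) & (~p1 | ~p2)) | p3) & (~p3 | ~p1 | (~p1 & ~p2) | ~~(p1 & p2))   — De Morgan
⇔ ((p1 & (p1 | p2) & (~p1 | ~p2)) | p3) & (~p3 | ~p1 | (~p1 & ~p2) | (p1 & p2))   — double negation
⇔ (p1 | p3) & (p1 | p2 | p3) & (~p1 | ~p2 | p3) & (~p3 | ~p1 | ~p1 | p1) & (~p3 | ~p1 | ~p1 | p2) & (~p3 | ~p1 | ~p2 | p1) & (~p3 | ~p1 | ~p2 | p2)   — distribute | over &
⇔ (p1 | p3) & (~p1 | ~p2 | p3) & (~p3 | ~p1 | p2)   — simplify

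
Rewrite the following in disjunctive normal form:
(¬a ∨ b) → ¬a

(a ∧ ¬b) ∨ ¬a

(¬a ∨ b) → ¬a
≡ ¬(¬a ∨ b) ∨ ¬a   — eliminate →
≡ (¬¬a ∧ ¬b) ∨ ¬a   — De Morgan
≡ (a ∧ ¬b) ∨ ¬a   — double negation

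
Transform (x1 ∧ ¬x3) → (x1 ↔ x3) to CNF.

(x1 ∧ ¬x3) → (x1 ↔ x3)
⇔ ¬(x1 ∧ ¬x3) ∨ (x1 ↔ x3)   [eliminate →]
⇔ ¬(x1 ∧ ¬x3) ∨ ((x1 → x3) ∧ (x3 → x1))   [eliminate ↔]
⇔ ¬(x1 ∧ ¬x3) ∨ ((¬x1 ∨ x3) ∧ (x3 → x1))   [eliminate →]
⇔ ¬(x1 ∧ ¬x3) ∨ ((¬x1 ∨ x3) ∧ (¬x3 ∨ x1))   [eliminate →]
⇔ ¬x1 ∨ ¬¬x3 ∨ ((¬x1 ∨ x3) ∧ (¬x3 ∨ x1))   [De Morgan]
⇔ ¬x1 ∨ x3 ∨ ((¬x1 ∨ x3) ∧ (¬x3 ∨ x1))   [double negation]
⇔ (¬x1 ∨ x3 ∨ ¬x1 ∨ x3) ∧ (¬x1 ∨ x3 ∨ ¬x3 ∨ x1)   [distribute ∨ over ∧]
⇔ ¬x1 ∨ x3   [simplify]

¬x1 ∨ x3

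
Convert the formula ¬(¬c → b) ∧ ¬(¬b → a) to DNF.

¬c ∧ ¬b ∧ ¬a

¬(¬c → b) ∧ ¬(¬b → a)
≡ ¬(¬¬c ∨ b) ∧ ¬(¬b → a)
≡ ¬(¬¬c ∨ b) ∧ ¬(¬¬b ∨ a)
≡ ¬¬¬c ∧ ¬b ∧ ¬(¬¬b ∨ a)
≡ ¬c ∧ ¬b ∧ ¬(¬¬b ∨ a)
≡ ¬c ∧ ¬b ∧ ¬¬¬b ∧ ¬a
≡ ¬c ∧ ¬b ∧ ¬b ∧ ¬a
≡ ¬c ∧ ¬b ∧ ¬a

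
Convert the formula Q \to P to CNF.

Q \to P
⇔ \lnot Q \lor P   (eliminate \to)

\lnot Q \lor P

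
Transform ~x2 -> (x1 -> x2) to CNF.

~x2 -> (x1 -> x2)
= ~~x2 | (x1 -> x2)
= ~~x2 | ~x1 | x2
= x2 | ~x1 | x2
= x2 | ~x1

x2 | ~x1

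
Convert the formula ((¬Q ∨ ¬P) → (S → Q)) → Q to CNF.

S ∨ Q

((¬Q ∨ ¬P) → (S → Q)) → Q
⇔ ¬((¬Q ∨ ¬P) → (S → Q)) ∨ Q
⇔ ¬(¬(¬Q ∨ ¬P) ∨ (S → Q)) ∨ Q
⇔ ¬(¬(¬Q ∨ ¬P) ∨ ¬S ∨ Q) ∨ Q
⇔ (¬¬(¬Q ∨ ¬P) ∧ ¬¬S ∧ ¬Q) ∨ Q
⇔ ((¬Q ∨ ¬P) ∧ ¬¬S ∧ ¬Q) ∨ Q
⇔ ((¬Q ∨ ¬P) ∧ S ∧ ¬Q) ∨ Q
⇔ (¬Q ∨ ¬P ∨ Q) ∧ (S ∨ Q) ∧ (¬Q ∨ Q)
⇔ S ∨ Q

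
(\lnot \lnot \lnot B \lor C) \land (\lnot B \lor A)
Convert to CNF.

(\lnot \lnot \lnot B \lor C) \land (\lnot B \lor A)
≡ (\lnot B \lor C) \land (\lnot B \lor A)   [double negation]

(\lnot B \lor C) \land (\lnot B \lor A)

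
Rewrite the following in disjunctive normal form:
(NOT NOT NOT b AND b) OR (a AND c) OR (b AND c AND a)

(NOT NOT NOT b AND b) OR (a AND c) OR (b AND c AND a)
≡ (NOT b AND b) OR (a AND c) OR (b AND c AND a)
≡ a AND c

a AND c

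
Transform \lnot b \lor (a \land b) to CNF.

\lnot b \lor a

\lnot b \lor (a \land b)
≡ (\lnot b \lor a) \land (\lnot b \lor b)   — distribute \lor over \land
≡ \lnot b \lor a   — simplify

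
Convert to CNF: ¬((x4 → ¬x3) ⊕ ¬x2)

¬((x4 → ¬x3) ⊕ ¬x2)
= ¬(((x4 → ¬x3) ∨ ¬x2) ∧ ¬((x4 → ¬x3) ∧ ¬x2))   (expand ⊕)
= ¬((¬x4 ∨ ¬x3 ∨ ¬x2) ∧ ¬((x4 → ¬x3) ∧ ¬x2))   (eliminate →)
= ¬((¬x4 ∨ ¬x3 ∨ ¬x2) ∧ ¬((¬x4 ∨ ¬x3) ∧ ¬x2))   (eliminate →)
= ¬(¬x4 ∨ ¬x3 ∨ ¬x2) ∨ ¬¬((¬x4 ∨ ¬x3) ∧ ¬x2)   (De Morgan)
= (¬¬x4 ∧ ¬¬x3 ∧ ¬¬x2) ∨ ¬¬((¬x4 ∨ ¬x3) ∧ ¬x2)   (De Morgan)
= (x4 ∧ ¬¬x3 ∧ ¬¬x2) ∨ ¬¬((¬x4 ∨ ¬x3) ∧ ¬x2)   (double negation)
= (x4 ∧ x3 ∧ ¬¬x2) ∨ ¬¬((¬x4 ∨ ¬x3) ∧ ¬x2)   (double negation)
= (x4 ∧ x3 ∧ x2) ∨ ¬¬((¬x4 ∨ ¬x3) ∧ ¬x2)   (double negation)
= (x4 ∧ x3 ∧ x2) ∨ ((¬x4 ∨ ¬x3) ∧ ¬x2)   (double negation)
= (x4 ∨ ¬x4 ∨ ¬x3) ∧ (x4 ∨ ¬x2) ∧ (x3 ∨ ¬x4 ∨ ¬x3) ∧ (x3 ∨ ¬x2) ∧ (x2 ∨ ¬x4 ∨ ¬x3) ∧ (x2 ∨ ¬x2)   (distribute ∨ over ∧)
= (x4 ∨ ¬x2) ∧ (x3 ∨ ¬x2) ∧ (x2 ∨ ¬x4 ∨ ¬x3)   (simplify)

(x4 ∨ ¬x2) ∧ (x3 ∨ ¬x2) ∧ (x2 ∨ ¬x4 ∨ ¬x3)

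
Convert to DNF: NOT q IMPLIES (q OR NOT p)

NOT q IMPLIES (q OR NOT p)
≡ NOT NOT q OR q OR NOT p   — eliminate IMPLIES
≡ q OR q OR NOT p   — double negation
≡ q OR NOT p   — simplify

q OR NOT p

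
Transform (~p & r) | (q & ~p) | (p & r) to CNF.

(~p | r) & (r | q)

(~p & r) | (q & ~p) | (p & r)
= (~p | q | p) & (~p | q | r) & (~p | ~p | p) & (~p | ~p | r) & (r | q | p) & (r | q | r) & (r | ~p | p) & (r | ~p | r)   [distribute | over &]
= (~p | r) & (r | q)   [simplify]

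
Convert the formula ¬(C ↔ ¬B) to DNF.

(C ∧ B) ∨ (¬B ∧ ¬C)

¬(C ↔ ¬B)
= ¬((C → ¬B) ∧ (¬B → C))   — eliminate ↔
= ¬((¬C ∨ ¬B) ∧ (¬B → C))   — eliminate →
= ¬((¬C ∨ ¬B) ∧ (¬¬B ∨ C))   — eliminate →
= ¬(¬C ∨ ¬B) ∨ ¬(¬¬B ∨ C)   — De Morgan
= (¬¬C ∧ ¬¬B) ∨ ¬(¬¬B ∨ C)   — De Morgan
= (C ∧ ¬¬B) ∨ ¬(¬¬B ∨ C)   — double negation
= (C ∧ B) ∨ ¬(¬¬B ∨ C)   — double negation
= (C ∧ B) ∨ (¬¬¬B ∧ ¬C)   — De Morgan
= (C ∧ B) ∨ (¬B ∧ ¬C)   — double negation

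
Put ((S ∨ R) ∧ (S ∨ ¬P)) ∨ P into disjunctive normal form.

((S ∨ R) ∧ (S ∨ ¬P)) ∨ P
⇔ (S ∧ S) ∨ (S ∧ ¬P) ∨ (R ∧ S) ∨ (R ∧ ¬P) ∨ P   [distribute ∧ over ∨]
⇔ S ∨ (R ∧ ¬P) ∨ P   [simplify]

S ∨ (R ∧ ¬P) ∨ P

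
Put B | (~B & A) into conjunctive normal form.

B | A

B | (~B & A)
= (B | ~B) & (B | A)   [distribute | over &]
= B | A   [simplify]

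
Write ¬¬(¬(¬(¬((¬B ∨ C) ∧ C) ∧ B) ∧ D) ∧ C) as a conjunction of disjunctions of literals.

¬¬(¬(¬(¬((¬B ∨ C) ∧ C) ∧ B) ∧ D) ∧ C)
⇔ ¬(¬(¬((¬B ∨ C) ∧ C) ∧ B) ∧ D) ∧ C   (double negation)
⇔ (¬¬(¬((¬B ∨ C) ∧ C) ∧ B) ∨ ¬D) ∧ C   (De Morgan)
⇔ ((¬((¬B ∨ C) ∧ C) ∧ B) ∨ ¬D) ∧ C   (double negation)
⇔ (((¬(¬B ∨ C) ∨ ¬C) ∧ B) ∨ ¬D) ∧ C   (De Morgan)
⇔ ((((¬¬B ∧ ¬C) ∨ ¬C) ∧ B) ∨ ¬D) ∧ C   (De Morgan)
⇔ ((((B ∧ ¬C) ∨ ¬C) ∧ B) ∨ ¬D) ∧ C   (double negation)
⇔ (B ∨ ¬C ∨ ¬D) ∧ (¬C ∨ ¬C ∨ ¬D) ∧ (B ∨ ¬D) ∧ C   (distribute ∨ over ∧)
⇔ (¬C ∨ ¬D) ∧ (B ∨ ¬D) ∧ C   (simplify)

(¬C ∨ ¬D) ∧ (B ∨ ¬D) ∧ C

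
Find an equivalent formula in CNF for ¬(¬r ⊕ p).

¬(¬r ⊕ p)
≡ ¬((¬r ∨ p) ∧ ¬(¬r ∧ p))   [expand ⊕]
≡ ¬(¬r ∨ p) ∨ ¬¬(¬r ∧ p)   [De Morgan]
≡ (¬¬r ∧ ¬p) ∨ ¬¬(¬r ∧ p)   [De Morgan]
≡ (r ∧ ¬p) ∨ ¬¬(¬r ∧ p)   [double negation]
≡ (r ∧ ¬p) ∨ (¬r ∧ p)   [double negation]
≡ (r ∨ ¬r) ∧ (r ∨ p) ∧ (¬p ∨ ¬r) ∧ (¬p ∨ p)   [distribute ∨ over ∧]
≡ (r ∨ p) ∧ (¬p ∨ ¬r)   [simplify]

(r ∨ p) ∧ (¬p ∨ ¬r)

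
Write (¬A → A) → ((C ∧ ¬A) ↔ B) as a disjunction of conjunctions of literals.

(¬A → A) → ((C ∧ ¬A) ↔ B)
= ¬(¬A → A) ∨ ((C ∧ ¬A) ↔ B)   (eliminate →)
= ¬(¬¬A ∨ A) ∨ ((C ∧ ¬A) ↔ B)   (eliminate →)
= ¬(¬¬A ∨ A) ∨ (((C ∧ ¬A) → B) ∧ (B → (C ∧ ¬A)))   (eliminate ↔)
= ¬(¬¬A ∨ A) ∨ ((¬(C ∧ ¬A) ∨ B) ∧ (B → (C ∧ ¬A)))   (eliminate →)
= ¬(¬¬A ∨ A) ∨ ((¬(C ∧ ¬A) ∨ B) ∧ (¬B ∨ (C ∧ ¬A)))   (eliminate →)
= (¬¬¬A ∧ ¬A) ∨ ((¬(C ∧ ¬A) ∨ B) ∧ (¬B ∨ (C ∧ ¬A)))   (De Morgan)
= (¬A ∧ ¬A) ∨ ((¬(C ∧ ¬A) ∨ B) ∧ (¬B ∨ (C ∧ ¬A)))   (double negation)
= (¬A ∧ ¬A) ∨ ((¬C ∨ ¬¬A ∨ B) ∧ (¬B ∨ (C ∧ ¬A)))   (De Morgan)
= (¬A ∧ ¬A) ∨ ((¬C ∨ A ∨ B) ∧ (¬B ∨ (C ∧ ¬A)))   (double negation)
= (¬A ∧ ¬A) ∨ (¬C ∧ ¬B) ∨ (¬C ∧ C ∧ ¬A) ∨ (A ∧ ¬B) ∨ (A ∧ C ∧ ¬A) ∨ (B ∧ ¬B) ∨ (B ∧ C ∧ ¬A)   (distribute ∧ over ∨)
= ¬A ∨ (¬C ∧ ¬B) ∨ (A ∧ ¬B)   (simplify)

¬A ∨ (¬C ∧ ¬B) ∨ (A ∧ ¬B)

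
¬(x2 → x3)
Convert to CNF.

¬(x2 → x3)
= ¬(¬x2 ∨ x3)   [eliminate →]
= ¬¬x2 ∧ ¬x3   [De Morgan]
= x2 ∧ ¬x3   [double negation]

x2 ∧ ¬x3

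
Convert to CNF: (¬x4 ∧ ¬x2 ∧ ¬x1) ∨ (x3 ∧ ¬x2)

(¬x4 ∨ x3) ∧ ¬x2 ∧ (¬x1 ∨ x3)

(¬x4 ∧ ¬x2 ∧ ¬x1) ∨ (x3 ∧ ¬x2)
⇔ (¬x4 ∨ x3) ∧ (¬x4 ∨ ¬x2) ∧ (¬x2 ∨ x3) ∧ (¬x2 ∨ ¬x2) ∧ (¬x1 ∨ x3) ∧ (¬x1 ∨ ¬x2)   [distribute ∨ over ∧]
⇔ (¬x4 ∨ x3) ∧ ¬x2 ∧ (¬x1 ∨ x3)   [simplify]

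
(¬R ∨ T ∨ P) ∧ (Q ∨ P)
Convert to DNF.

(¬R ∨ T ∨ P) ∧ (Q ∨ P)
≡ (¬R ∧ Q) ∨ (¬R ∧ P) ∨ (T ∧ Q) ∨ (T ∧ P) ∨ (P ∧ Q) ∨ (P ∧ P)   (distribute ∧ over ∨)
≡ (¬R ∧ Q) ∨ (T ∧ Q) ∨ P   (simplify)

(¬R ∧ Q) ∨ (T ∧ Q) ∨ P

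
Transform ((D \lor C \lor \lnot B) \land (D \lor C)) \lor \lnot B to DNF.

((D \lor C \lor \lnot B) \land (D \lor C)) \lor \lnot B
≡ (D \land D) \lor (D \land C) \lor (C \land D) \lor (C \land C) \lor (\lnot B \land D) \lor (\lnot B \land C) \lor \lnot B   [distribute \land over \lor]
≡ D \lor C \lor \lnot B   [simplify]

D \lor C \lor \lnot B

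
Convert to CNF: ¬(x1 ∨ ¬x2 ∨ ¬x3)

¬x1 ∧ x2 ∧ x3

¬(x1 ∨ ¬x2 ∨ ¬x3)
≡ ¬x1 ∧ ¬¬x2 ∧ ¬¬x3   [De Morgan]
≡ ¬x1 ∧ x2 ∧ ¬¬x3   [double negation]
≡ ¬x1 ∧ x2 ∧ x3   [double negation]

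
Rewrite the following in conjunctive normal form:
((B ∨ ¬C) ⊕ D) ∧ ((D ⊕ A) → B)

(B ∨ ¬C ∨ D) ∧ (¬B ∨ ¬D) ∧ (C ∨ ¬D) ∧ (¬D ∨ A ∨ B) ∧ (¬A ∨ D ∨ B)

((B ∨ ¬C) ⊕ D) ∧ ((D ⊕ A) → B)
≡ (B ∨ ¬C ∨ D) ∧ ¬((B ∨ ¬C) ∧ D) ∧ ((D ⊕ A) → B)   [expand ⊕]
≡ (B ∨ ¬C ∨ D) ∧ ¬((B ∨ ¬C) ∧ D) ∧ (¬(D ⊕ A) ∨ B)   [eliminate →]
≡ (B ∨ ¬C ∨ D) ∧ ¬((B ∨ ¬C) ∧ D) ∧ (¬((D ∨ A) ∧ ¬(D ∧ A)) ∨ B)   [expand ⊕]
≡ (B ∨ ¬C ∨ D) ∧ (¬(B ∨ ¬C) ∨ ¬D) ∧ (¬((D ∨ A) ∧ ¬(D ∧ A)) ∨ B)   [De Morgan]
≡ (B ∨ ¬C ∨ D) ∧ ((¬B ∧ ¬¬C) ∨ ¬D) ∧ (¬((D ∨ A) ∧ ¬(D ∧ A)) ∨ B)   [De Morgan]
≡ (B ∨ ¬C ∨ D) ∧ ((¬B ∧ C) ∨ ¬D) ∧ (¬((D ∨ A) ∧ ¬(D ∧ A)) ∨ B)   [double negation]
≡ (B ∨ ¬C ∨ D) ∧ ((¬B ∧ C) ∨ ¬D) ∧ (¬(D ∨ A) ∨ ¬¬(D ∧ A) ∨ B)   [De Morgan]
≡ (B ∨ ¬C ∨ D) ∧ ((¬B ∧ C) ∨ ¬D) ∧ ((¬D ∧ ¬A) ∨ ¬¬(D ∧ A) ∨ B)   [De Morgan]
≡ (B ∨ ¬C ∨ D) ∧ ((¬B ∧ C) ∨ ¬D) ∧ ((¬D ∧ ¬A) ∨ (D ∧ A) ∨ B)   [double negation]
≡ (B ∨ ¬C ∨ D) ∧ (¬B ∨ ¬D) ∧ (C ∨ ¬D) ∧ (¬D ∨ D ∨ B) ∧ (¬D ∨ A ∨ B) ∧ (¬A ∨ D ∨ B) ∧ (¬A ∨ A ∨ B)   [distribute ∨ over ∧]
≡ (B ∨ ¬C ∨ D) ∧ (¬B ∨ ¬D) ∧ (C ∨ ¬D) ∧ (¬D ∨ A ∨ B) ∧ (¬A ∨ D ∨ B)   [simplify]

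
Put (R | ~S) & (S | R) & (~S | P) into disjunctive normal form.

(R & ~S) | (R & P)

(R | ~S) & (S | R) & (~S | P)
≡ (R & S & ~S) | (R & S & P) | (R & R & ~S) | (R & R & P) | (~S & S & ~S) | (~S & S & P) | (~S & R & ~S) | (~S & R & P)   [distribute & over |]
≡ (R & ~S) | (R & P)   [simplify]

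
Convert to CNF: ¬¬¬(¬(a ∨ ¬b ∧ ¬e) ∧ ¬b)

¬¬¬(¬(a ∨ ¬b ∧ ¬e) ∧ ¬b)
⇔ ¬(¬(a ∨ ¬b ∧ ¬e) ∧ ¬b)   — double negation
⇔ ¬¬(a ∨ ¬b ∧ ¬e) ∨ ¬¬b   — De Morgan
⇔ a ∨ ¬b ∧ ¬e ∨ ¬¬b   — double negation
⇔ a ∨ ¬b ∧ ¬e ∨ b   — double negation
⇔ (a ∨ ¬b ∨ b) ∧ (a ∨ ¬e ∨ b)   — distribute ∨ over ∧
⇔ a ∨ ¬e ∨ b   — simplify

a ∨ ¬e ∨ b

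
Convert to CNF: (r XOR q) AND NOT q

(r OR q) AND NOT q

(r XOR q) AND NOT q
≡ (r OR q) AND NOT (r AND q) AND NOT q   — expand XOR
≡ (r OR q) AND (NOT r OR NOT q) AND NOT q   — De Morgan
≡ (r OR q) AND NOT q   — simplify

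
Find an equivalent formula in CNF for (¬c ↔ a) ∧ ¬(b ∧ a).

(¬c ↔ a) ∧ ¬(b ∧ a)
≡ (¬c → a) ∧ (a → ¬c) ∧ ¬(b ∧ a)   — eliminate ↔
≡ (¬¬c ∨ a) ∧ (a → ¬c) ∧ ¬(b ∧ a)   — eliminate →
≡ (¬¬c ∨ a) ∧ (¬a ∨ ¬c) ∧ ¬(b ∧ a)   — eliminate →
≡ (c ∨ a) ∧ (¬a ∨ ¬c) ∧ ¬(b ∧ a)   — double negation
≡ (c ∨ a) ∧ (¬a ∨ ¬c) ∧ (¬b ∨ ¬a)   — De Morgan

(c ∨ a) ∧ (¬a ∨ ¬c) ∧ (¬b ∨ ¬a)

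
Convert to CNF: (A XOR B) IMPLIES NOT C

(NOT A OR B OR NOT C) AND (NOT B OR A OR NOT C)

(A XOR B) IMPLIES NOT C
⇔ NOT (A XOR B) OR NOT C   [eliminate IMPLIES]
⇔ NOT ((A OR B) AND NOT (A AND B)) OR NOT C   [expand XOR]
⇔ NOT (A OR B) OR NOT NOT (A AND B) OR NOT C   [De Morgan]
⇔ (NOT A AND NOT B) OR NOT NOT (A AND B) OR NOT C   [De Morgan]
⇔ (NOT A AND NOT B) OR (A AND B) OR NOT C   [double negation]
⇔ (NOT A OR A OR NOT C) AND (NOT A OR B OR NOT C) AND (NOT B OR A OR NOT C) AND (NOT B OR B OR NOT C)   [distribute OR over AND]
⇔ (NOT A OR B OR NOT C) AND (NOT B OR A OR NOT C)   [simplify]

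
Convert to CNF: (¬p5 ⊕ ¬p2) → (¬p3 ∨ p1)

(¬p5 ⊕ ¬p2) → (¬p3 ∨ p1)
= ¬(¬p5 ⊕ ¬p2) ∨ ¬p3 ∨ p1
= ¬((¬p5 ∨ ¬p2) ∧ ¬(¬p5 ∧ ¬p2)) ∨ ¬p3 ∨ p1
= ¬(¬p5 ∨ ¬p2) ∨ ¬¬(¬p5 ∧ ¬p2) ∨ ¬p3 ∨ p1
= (¬¬p5 ∧ ¬¬p2) ∨ ¬¬(¬p5 ∧ ¬p2) ∨ ¬p3 ∨ p1
= (p5 ∧ ¬¬p2) ∨ ¬¬(¬p5 ∧ ¬p2) ∨ ¬p3 ∨ p1
= (p5 ∧ p2) ∨ ¬¬(¬p5 ∧ ¬p2) ∨ ¬p3 ∨ p1
= (p5 ∧ p2) ∨ (¬p5 ∧ ¬p2) ∨ ¬p3 ∨ p1
= (p5 ∨ ¬p5 ∨ ¬p3 ∨ p1) ∧ (p5 ∨ ¬p2 ∨ ¬p3 ∨ p1) ∧ (p2 ∨ ¬p5 ∨ ¬p3 ∨ p1) ∧ (p2 ∨ ¬p2 ∨ ¬p3 ∨ p1)
= (p5 ∨ ¬p2 ∨ ¬p3 ∨ p1) ∧ (p2 ∨ ¬p5 ∨ ¬p3 ∨ p1)

(p5 ∨ ¬p2 ∨ ¬p3 ∨ p1) ∧ (p2 ∨ ¬p5 ∨ ¬p3 ∨ p1)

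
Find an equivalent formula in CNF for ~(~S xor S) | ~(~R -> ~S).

~(~S xor S) | ~(~R -> ~S)
= ~((~S | S) & ~(~S & S)) | ~(~R -> ~S)   [expand xor]
= ~((~S | S) & ~(~S & S)) | ~(~~R | ~S)   [eliminate ->]
= ~(~S | S) | ~~(~S & S) | ~(~~R | ~S)   [De Morgan]
= (~~S & ~S) | ~~(~S & S) | ~(~~R | ~S)   [De Morgan]
= (S & ~S) | ~~(~S & S) | ~(~~R | ~S)   [double negation]
= (S & ~S) | (~S & S) | ~(~~R | ~S)   [double negation]
= (S & ~S) | (~S & S) | (~~~R & ~~S)   [De Morgan]
= (S & ~S) | (~S & S) | (~R & ~~S)   [double negation]
= (S & ~S) | (~S & S) | (~R & S)   [double negation]
= (S | ~S | ~R) & (S | ~S | S) & (S | S | ~R) & (S | S | S) & (~S | ~S | ~R) & (~S | ~S | S) & (~S | S | ~R) & (~S | S | S)   [distribute | over &]
= S & (~S | ~R)   [simplify]

S & (~S | ~R)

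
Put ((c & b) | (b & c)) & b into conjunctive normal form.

((c & b) | (b & c)) & b
⇔ (c | b) & (c | c) & (b | b) & (b | c) & b   [distribute | over &]
⇔ c & b   [simplify]

c & b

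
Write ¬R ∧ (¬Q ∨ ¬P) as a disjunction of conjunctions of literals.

(¬R ∧ ¬Q) ∨ (¬R ∧ ¬P)

¬R ∧ (¬Q ∨ ¬P)
≡ (¬R ∧ ¬Q) ∨ (¬R ∧ ¬P)   [distribute ∧ over ∨]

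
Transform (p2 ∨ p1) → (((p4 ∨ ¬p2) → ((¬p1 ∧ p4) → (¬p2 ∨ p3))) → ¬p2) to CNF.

(p2 ∨ p1) → (((p4 ∨ ¬p2) → ((¬p1 ∧ p4) → (¬p2 ∨ p3))) → ¬p2)
⇔ ¬(p2 ∨ p1) ∨ (((p4 ∨ ¬p2) → ((¬p1 ∧ p4) → (¬p2 ∨ p3))) → ¬p2)   — eliminate →
⇔ ¬(p2 ∨ p1) ∨ ¬((p4 ∨ ¬p2) → ((¬p1 ∧ p4) → (¬p2 ∨ p3))) ∨ ¬p2   — eliminate →
⇔ ¬(p2 ∨ p1) ∨ ¬(¬(p4 ∨ ¬p2) ∨ ((¬p1 ∧ p4) → (¬p2 ∨ p3))) ∨ ¬p2   — eliminate →
⇔ ¬(p2 ∨ p1) ∨ ¬(¬(p4 ∨ ¬p2) ∨ ¬(¬p1 ∧ p4) ∨ ¬p2 ∨ p3) ∨ ¬p2   — eliminate →
⇔ (¬p2 ∧ ¬p1) ∨ ¬(¬(p4 ∨ ¬p2) ∨ ¬(¬p1 ∧ p4) ∨ ¬p2 ∨ p3) ∨ ¬p2   — De Morgan
⇔ (¬p2 ∧ ¬p1) ∨ (¬¬(p4 ∨ ¬p2) ∧ ¬¬(¬p1 ∧ p4) ∧ ¬¬p2 ∧ ¬p3) ∨ ¬p2   — De Morgan
⇔ (¬p2 ∧ ¬p1) ∨ ((p4 ∨ ¬p2) ∧ ¬¬(¬p1 ∧ p4) ∧ ¬¬p2 ∧ ¬p3) ∨ ¬p2   — double negation
⇔ (¬p2 ∧ ¬p1) ∨ ((p4 ∨ ¬p2) ∧ ¬p1 ∧ p4 ∧ ¬¬p2 ∧ ¬p3) ∨ ¬p2   — double negation
⇔ (¬p2 ∧ ¬p1) ∨ ((p4 ∨ ¬p2) ∧ ¬p1 ∧ p4 ∧ p2 ∧ ¬p3) ∨ ¬p2   — double negation
⇔ (¬p2 ∨ p4 ∨ ¬p2 ∨ ¬p2) ∧ (¬p2 ∨ ¬p1 ∨ ¬p2) ∧ (¬p2 ∨ p4 ∨ ¬p2) ∧ (¬p2 ∨ p2 ∨ ¬p2) ∧ (¬p2 ∨ ¬p3 ∨ ¬p2) ∧ (¬p1 ∨ p4 ∨ ¬p2 ∨ ¬p2) ∧ (¬p1 ∨ ¬p1 ∨ ¬p2) ∧ (¬p1 ∨ p4 ∨ ¬p2) ∧ (¬p1 ∨ p2 ∨ ¬p2) ∧ (¬p1 ∨ ¬p3 ∨ ¬p2)   — distribute ∨ over ∧
⇔ (¬p2 ∨ p4) ∧ (¬p2 ∨ ¬p1) ∧ (¬p2 ∨ ¬p3)   — simplify

(¬p2 ∨ p4) ∧ (¬p2 ∨ ¬p1) ∧ (¬p2 ∨ ¬p3)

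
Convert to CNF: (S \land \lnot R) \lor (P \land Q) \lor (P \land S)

(S \lor P) \land (S \lor Q) \land (\lnot R \lor P)

(S \land \lnot R) \lor (P \land Q) \lor (P \land S)
≡ (S \lor P \lor P) \land (S \lor P \lor S) \land (S \lor Q \lor P) \land (S \lor Q \lor S) \land (\lnot R \lor P \lor P) \land (\lnot R \lor P \lor S) \land (\lnot R \lor Q \lor P) \land (\lnot R \lor Q \lor S)   — distribute \lor over \land
≡ (S \lor P) \land (S \lor Q) \land (\lnot R \lor P)   — simplify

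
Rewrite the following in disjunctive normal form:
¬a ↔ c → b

¬a ↔ c → b
≡ (¬a → (c → b)) ∧ ((c → b) → ¬a)   [eliminate ↔]
≡ (¬¬a ∨ (c → b)) ∧ ((c → b) → ¬a)   [eliminate →]
≡ (¬¬a ∨ ¬c ∨ b) ∧ ((c → b) → ¬a)   [eliminate →]
≡ (¬¬a ∨ ¬c ∨ b) ∧ (¬(c → b) ∨ ¬a)   [eliminate →]
≡ (¬¬a ∨ ¬c ∨ b) ∧ (¬(¬c ∨ b) ∨ ¬a)   [eliminate →]
≡ (a ∨ ¬c ∨ b) ∧ (¬(¬c ∨ b) ∨ ¬a)   [double negation]
≡ (a ∨ ¬c ∨ b) ∧ (¬¬c ∧ ¬b ∨ ¬a)   [De Morgan]
≡ (a ∨ ¬c ∨ b) ∧ (c ∧ ¬b ∨ ¬a)   [double negation]
≡ a ∧ c ∧ ¬b ∨ a ∧ ¬a ∨ ¬c ∧ c ∧ ¬b ∨ ¬c ∧ ¬a ∨ b ∧ c ∧ ¬b ∨ b ∧ ¬a   [distribute ∧ over ∨]
≡ a ∧ c ∧ ¬b ∨ ¬c ∧ ¬a ∨ b ∧ ¬a   [simplify]

a ∧ c ∧ ¬b ∨ ¬c ∧ ¬a ∨ b ∧ ¬a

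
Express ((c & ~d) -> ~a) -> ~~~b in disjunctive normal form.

(c & ~d & a) | ~b

((c & ~d) -> ~a) -> ~~~b
≡ ~((c & ~d) -> ~a) | ~~~b   (eliminate ->)
≡ ~(~(c & ~d) | ~a) | ~~~b   (eliminate ->)
≡ (~~(c & ~d) & ~~a) | ~~~b   (De Morgan)
≡ (c & ~d & ~~a) | ~~~b   (double negation)
≡ (c & ~d & a) | ~~~b   (double negation)
≡ (c & ~d & a) | ~b   (double negation)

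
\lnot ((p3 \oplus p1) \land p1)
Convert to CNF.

\lnot ((p3 \oplus p1) \land p1)
≡ \lnot ((p3 \lor p1) \land \lnot (p3 \land p1) \land p1)   [expand \oplus]
≡ \lnot (p3 \lor p1) \lor \lnot \lnot (p3 \land p1) \lor \lnot p1   [De Morgan]
≡ (\lnot p3 \land \lnot p1) \lor \lnot \lnot (p3 \land p1) \lor \lnot p1   [De Morgan]
≡ (\lnot p3 \land \lnot p1) \lor (p3 \land p1) \lor \lnot p1   [double negation]
≡ (\lnot p3 \lor p3 \lor \lnot p1) \land (\lnot p3 \lor p1 \lor \lnot p1) \land (\lnot p1 \lor p3 \lor \lnot p1) \land (\lnot p1 \lor p1 \lor \lnot p1)   [distribute \lor over \land]
≡ \lnot p1 \lor p3   [simplify]

\lnot p1 \lor p3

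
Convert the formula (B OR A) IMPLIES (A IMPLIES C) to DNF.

NOT A OR C

(B OR A) IMPLIES (A IMPLIES C)
⇔ NOT (B OR A) OR (A IMPLIES C)   [eliminate IMPLIES]
⇔ NOT (B OR A) OR NOT A OR C   [eliminate IMPLIES]
⇔ (NOT B AND NOT A) OR NOT A OR C   [De Morgan]
⇔ NOT A OR C   [simplify]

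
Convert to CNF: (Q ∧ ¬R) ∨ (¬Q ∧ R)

(Q ∧ ¬R) ∨ (¬Q ∧ R)
= (Q ∨ ¬Q) ∧ (Q ∨ R) ∧ (¬R ∨ ¬Q) ∧ (¬R ∨ R)   — distribute ∨ over ∧
= (Q ∨ R) ∧ (¬R ∨ ¬Q)   — simplify

(Q ∨ R) ∧ (¬R ∨ ¬Q)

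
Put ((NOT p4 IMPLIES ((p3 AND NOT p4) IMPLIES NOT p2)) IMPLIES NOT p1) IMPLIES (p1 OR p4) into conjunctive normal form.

((NOT p4 IMPLIES ((p3 AND NOT p4) IMPLIES NOT p2)) IMPLIES NOT p1) IMPLIES (p1 OR p4)
≡ NOT ((NOT p4 IMPLIES ((p3 AND NOT p4) IMPLIES NOT p2)) IMPLIES NOT p1) OR p1 OR p4   [eliminate IMPLIES]
≡ NOT (NOT (NOT p4 IMPLIES ((p3 AND NOT p4) IMPLIES NOT p2)) OR NOT p1) OR p1 OR p4   [eliminate IMPLIES]
≡ NOT (NOT (NOT NOT p4 OR ((p3 AND NOT p4) IMPLIES NOT p2)) OR NOT p1) OR p1 OR p4   [eliminate IMPLIES]
≡ NOT (NOT (NOT NOT p4 OR NOT (p3 AND NOT p4) OR NOT p2) OR NOT p1) OR p1 OR p4   [eliminate IMPLIES]
≡ (NOT NOT (NOT NOT p4 OR NOT (p3 AND NOT p4) OR NOT p2) AND NOT NOT p1) OR p1 OR p4   [De Morgan]
≡ ((NOT NOT p4 OR NOT (p3 AND NOT p4) OR NOT p2) AND NOT NOT p1) OR p1 OR p4   [double negation]
≡ ((p4 OR NOT (p3 AND NOT p4) OR NOT p2) AND NOT NOT p1) OR p1 OR p4   [double negation]
≡ ((p4 OR NOT p3 OR NOT NOT p4 OR NOT p2) AND NOT NOT p1) OR p1 OR p4   [De Morgan]
≡ ((p4 OR NOT p3 OR p4 OR NOT p2) AND NOT NOT p1) OR p1 OR p4   [double negation]
≡ ((p4 OR NOT p3 OR p4 OR NOT p2) AND p1) OR p1 OR p4   [double negation]
≡ (p4 OR NOT p3 OR p4 OR NOT p2 OR p1 OR p4) AND (p1 OR p1 OR p4)   [distribute OR over AND]
≡ p1 OR p4   [simplify]

p1 OR p4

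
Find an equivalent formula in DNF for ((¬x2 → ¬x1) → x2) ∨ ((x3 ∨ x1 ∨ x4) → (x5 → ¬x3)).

((¬x2 → ¬x1) → x2) ∨ ((x3 ∨ x1 ∨ x4) → (x5 → ¬x3))
⇔ ¬(¬x2 → ¬x1) ∨ x2 ∨ ((x3 ∨ x1 ∨ x4) → (x5 → ¬x3))   (eliminate →)
⇔ ¬(¬¬x2 ∨ ¬x1) ∨ x2 ∨ ((x3 ∨ x1 ∨ x4) → (x5 → ¬x3))   (eliminate →)
⇔ ¬(¬¬x2 ∨ ¬x1) ∨ x2 ∨ ¬(x3 ∨ x1 ∨ x4) ∨ (x5 → ¬x3)   (eliminate →)
⇔ ¬(¬¬x2 ∨ ¬x1) ∨ x2 ∨ ¬(x3 ∨ x1 ∨ x4) ∨ ¬x5 ∨ ¬x3   (eliminate →)
⇔ (¬¬¬x2 ∧ ¬¬x1) ∨ x2 ∨ ¬(x3 ∨ x1 ∨ x4) ∨ ¬x5 ∨ ¬x3   (De Morgan)
⇔ (¬x2 ∧ ¬¬x1) ∨ x2 ∨ ¬(x3 ∨ x1 ∨ x4) ∨ ¬x5 ∨ ¬x3   (double negation)
⇔ (¬x2 ∧ x1) ∨ x2 ∨ ¬(x3 ∨ x1 ∨ x4) ∨ ¬x5 ∨ ¬x3   (double negation)
⇔ (¬x2 ∧ x1) ∨ x2 ∨ (¬x3 ∧ ¬x1 ∧ ¬x4) ∨ ¬x5 ∨ ¬x3   (De Morgan)
⇔ (¬x2 ∧ x1) ∨ x2 ∨ ¬x5 ∨ ¬x3   (simplify)

(¬x2 ∧ x1) ∨ x2 ∨ ¬x5 ∨ ¬x3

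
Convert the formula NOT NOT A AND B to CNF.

A AND B

NOT NOT A AND B
⇔ A AND B   [double negation]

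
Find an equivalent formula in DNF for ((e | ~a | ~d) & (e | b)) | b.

e | b

((e | ~a | ~d) & (e | b)) | b
= (e & e) | (e & b) | (~a & e) | (~a & b) | (~d & e) | (~d & b) | b   — distribute & over |
= e | b   — simplify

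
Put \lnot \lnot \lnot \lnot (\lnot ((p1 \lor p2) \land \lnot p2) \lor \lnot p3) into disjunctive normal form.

\lnot \lnot \lnot \lnot (\lnot ((p1 \lor p2) \land \lnot p2) \lor \lnot p3)
⇔ \lnot \lnot (\lnot ((p1 \lor p2) \land \lnot p2) \lor \lnot p3)
⇔ \lnot ((p1 \lor p2) \land \lnot p2) \lor \lnot p3
⇔ \lnot (p1 \lor p2) \lor \lnot \lnot p2 \lor \lnot p3
⇔ \lnot p1 \land \lnot p2 \lor \lnot \lnot p2 \lor \lnot p3
⇔ \lnot p1 \land \lnot p2 \lor p2 \lor \lnot p3

\lnot p1 \land \lnot p2 \lor p2 \lor \lnot p3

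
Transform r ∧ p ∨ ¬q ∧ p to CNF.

(r ∨ ¬q) ∧ p

r ∧ p ∨ ¬q ∧ p
≡ (r ∨ ¬q) ∧ (r ∨ p) ∧ (p ∨ ¬q) ∧ (p ∨ p)   (distribute ∨ over ∧)
≡ (r ∨ ¬q) ∧ p   (simplify)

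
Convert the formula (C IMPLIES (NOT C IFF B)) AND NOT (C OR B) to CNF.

(C IMPLIES (NOT C IFF B)) AND NOT (C OR B)
≡ (NOT C OR (NOT C IFF B)) AND NOT (C OR B)   [eliminate IMPLIES]
≡ (NOT C OR ((NOT C IMPLIES B) AND (B IMPLIES NOT C))) AND NOT (C OR B)   [eliminate IFF]
≡ (NOT C OR ((NOT NOT C OR B) AND (B IMPLIES NOT C))) AND NOT (C OR B)   [eliminate IMPLIES]
≡ (NOT C OR ((NOT NOT C OR B) AND (NOT B OR NOT C))) AND NOT (C OR B)   [eliminate IMPLIES]
≡ (NOT C OR ((C OR B) AND (NOT B OR NOT C))) AND NOT (C OR B)   [double negation]
≡ (NOT C OR ((C OR B) AND (NOT B OR NOT C))) AND NOT C AND NOT B   [De Morgan]
≡ (NOT C OR C OR B) AND (NOT C OR NOT B OR NOT C) AND NOT C AND NOT B   [distribute OR over AND]
≡ NOT C AND NOT B   [simplify]

NOT C AND NOT B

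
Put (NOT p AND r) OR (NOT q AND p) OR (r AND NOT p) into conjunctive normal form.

(NOT p OR NOT q) AND (r OR NOT q) AND (r OR p)

(NOT p AND r) OR (NOT q AND p) OR (r AND NOT p)
⇔ (NOT p OR NOT q OR r) AND (NOT p OR NOT q OR NOT p) AND (NOT p OR p OR r) AND (NOT p OR p OR NOT p) AND (r OR NOT q OR r) AND (r OR NOT q OR NOT p) AND (r OR p OR r) AND (r OR p OR NOT p)   [distribute OR over AND]
⇔ (NOT p OR NOT q) AND (r OR NOT q) AND (r OR p)   [simplify]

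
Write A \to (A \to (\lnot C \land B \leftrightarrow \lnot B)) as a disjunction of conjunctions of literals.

\lnot A \lor C \land B

A \to (A \to (\lnot C \land B \leftrightarrow \lnot B))
⇔ \lnot A \lor (A \to (\lnot C \land B \leftrightarrow \lnot B))   [eliminate \to]
⇔ \lnot A \lor \lnot A \lor (\lnot C \land B \leftrightarrow \lnot B)   [eliminate \to]
⇔ \lnot A \lor \lnot A \lor (\lnot C \land B \to \lnot B) \land (\lnot B \to \lnot C \land B)   [eliminate \leftrightarrow]
⇔ \lnot A \lor \lnot A \lor (\lnot (\lnot C \land B) \lor \lnot B) \land (\lnot B \to \lnot C \land B)   [eliminate \to]
⇔ \lnot A \lor \lnot A \lor (\lnot (\lnot C \land B) \lor \lnot B) \land (\lnot \lnot B \lor \lnot C \land B)   [eliminate \to]
⇔ \lnot A \lor \lnot A \lor (\lnot \lnot C \lor \lnot B \lor \lnot B) \land (\lnot \lnot B \lor \lnot C \land B)   [De Morgan]
⇔ \lnot A \lor \lnot A \lor (C \lor \lnot B \lor \lnot B) \land (\lnot \lnot B \lor \lnot C \land B)   [double negation]
⇔ \lnot A \lor \lnot A \lor (C \lor \lnot B \lor \lnot B) \land (B \lor \lnot C \land B)   [double negation]
⇔ \lnot A \lor \lnot A \lor C \land B \lor C \land \lnot C \land B \lor \lnot B \land B \lor \lnot B \land \lnot C \land B \lor \lnot B \land B \lor \lnot B \land \lnot C \land B   [distribute \land over \lor]
⇔ \lnot A \lor C \land B   [simplify]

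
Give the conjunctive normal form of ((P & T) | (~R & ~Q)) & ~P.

((P & T) | (~R & ~Q)) & ~P
⇔ (P | ~R) & (P | ~Q) & (T | ~R) & (T | ~Q) & ~P   — distribute | over &

(P | ~R) & (P | ~Q) & (T | ~R) & (T | ~Q) & ~P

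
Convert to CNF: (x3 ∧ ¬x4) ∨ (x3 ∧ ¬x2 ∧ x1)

(x3 ∧ ¬x4) ∨ (x3 ∧ ¬x2 ∧ x1)
≡ (x3 ∨ x3) ∧ (x3 ∨ ¬x2) ∧ (x3 ∨ x1) ∧ (¬x4 ∨ x3) ∧ (¬x4 ∨ ¬x2) ∧ (¬x4 ∨ x1)   — distribute ∨ over ∧
≡ x3 ∧ (¬x4 ∨ ¬x2) ∧ (¬x4 ∨ x1)   — simplify

x3 ∧ (¬x4 ∨ ¬x2) ∧ (¬x4 ∨ x1)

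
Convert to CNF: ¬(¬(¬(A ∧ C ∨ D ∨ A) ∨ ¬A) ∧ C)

¬A ∨ ¬C

¬(¬(¬(A ∧ C ∨ D ∨ A) ∨ ¬A) ∧ C)
≡ ¬¬(¬(A ∧ C ∨ D ∨ A) ∨ ¬A) ∨ ¬C   (De Morgan)
≡ ¬(A ∧ C ∨ D ∨ A) ∨ ¬A ∨ ¬C   (double negation)
≡ ¬(A ∧ C) ∧ ¬D ∧ ¬A ∨ ¬A ∨ ¬C   (De Morgan)
≡ (¬A ∨ ¬C) ∧ ¬D ∧ ¬A ∨ ¬A ∨ ¬C   (De Morgan)
≡ (¬A ∨ ¬C ∨ ¬A ∨ ¬C) ∧ (¬D ∨ ¬A ∨ ¬C) ∧ (¬A ∨ ¬A ∨ ¬C)   (distribute ∨ over ∧)
≡ ¬A ∨ ¬C   (simplify)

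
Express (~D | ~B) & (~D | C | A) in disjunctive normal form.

(~D | ~B) & (~D | C | A)
⇔ (~D & ~D) | (~D & C) | (~D & A) | (~B & ~D) | (~B & C) | (~B & A)   [distribute & over |]
⇔ ~D | (~B & C) | (~B & A)   [simplify]

~D | (~B & C) | (~B & A)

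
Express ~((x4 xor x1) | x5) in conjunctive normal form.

~((x4 xor x1) | x5)
≡ ~(((x4 | x1) & ~(x4 & x1)) | x5)   [expand xor]
≡ ~((x4 | x1) & ~(x4 & x1)) & ~x5   [De Morgan]
≡ (~(x4 | x1) | ~~(x4 & x1)) & ~x5   [De Morgan]
≡ ((~x4 & ~x1) | ~~(x4 & x1)) & ~x5   [De Morgan]
≡ ((~x4 & ~x1) | (x4 & x1)) & ~x5   [double negation]
≡ (~x4 | x4) & (~x4 | x1) & (~x1 | x4) & (~x1 | x1) & ~x5   [distribute | over &]
≡ (~x4 | x1) & (~x1 | x4) & ~x5   [simplify]

(~x4 | x1) & (~x1 | x4) & ~x5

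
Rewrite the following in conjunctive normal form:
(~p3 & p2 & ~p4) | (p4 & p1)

(~p3 & p2 & ~p4) | (p4 & p1)
⇔ (~p3 | p4) & (~p3 | p1) & (p2 | p4) & (p2 | p1) & (~p4 | p4) & (~p4 | p1)   [distribute | over &]
⇔ (~p3 | p4) & (~p3 | p1) & (p2 | p4) & (p2 | p1) & (~p4 | p1)   [simplify]

(~p3 | p4) & (~p3 | p1) & (p2 | p4) & (p2 | p1) & (~p4 | p1)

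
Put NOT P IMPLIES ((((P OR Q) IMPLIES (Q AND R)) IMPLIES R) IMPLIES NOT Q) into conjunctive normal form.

(P OR NOT Q OR R) AND (P OR NOT R OR NOT Q)

NOT P IMPLIES ((((P OR Q) IMPLIES (Q AND R)) IMPLIES R) IMPLIES NOT Q)
≡ NOT NOT P OR ((((P OR Q) IMPLIES (Q AND R)) IMPLIES R) IMPLIES NOT Q)
≡ NOT NOT P OR NOT (((P OR Q) IMPLIES (Q AND R)) IMPLIES R) OR NOT Q
≡ NOT NOT P OR NOT (NOT ((P OR Q) IMPLIES (Q AND R)) OR R) OR NOT Q
≡ NOT NOT P OR NOT (NOT (NOT (P OR Q) OR (Q AND R)) OR R) OR NOT Q
≡ P OR NOT (NOT (NOT (P OR Q) OR (Q AND R)) OR R) OR NOT Q
≡ P OR (NOT NOT (NOT (P OR Q) OR (Q AND R)) AND NOT R) OR NOT Q
≡ P OR ((NOT (P OR Q) OR (Q AND R)) AND NOT R) OR NOT Q
≡ P OR (((NOT P AND NOT Q) OR (Q AND R)) AND NOT R) OR NOT Q
≡ (P OR NOT P OR Q OR NOT Q) AND (P OR NOT P OR R OR NOT Q) AND (P OR NOT Q OR Q OR NOT Q) AND (P OR NOT Q OR R OR NOT Q) AND (P OR NOT R OR NOT Q)
≡ (P OR NOT Q OR R) AND (P OR NOT R OR NOT Q)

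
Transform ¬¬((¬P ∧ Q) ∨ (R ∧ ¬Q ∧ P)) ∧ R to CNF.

(¬P ∨ ¬Q) ∧ (Q ∨ P) ∧ R

¬¬((¬P ∧ Q) ∨ (R ∧ ¬Q ∧ P)) ∧ R
≡ ((¬P ∧ Q) ∨ (R ∧ ¬Q ∧ P)) ∧ R
≡ (¬P ∨ R) ∧ (¬P ∨ ¬Q) ∧ (¬P ∨ P) ∧ (Q ∨ R) ∧ (Q ∨ ¬Q) ∧ (Q ∨ P) ∧ R
≡ (¬P ∨ ¬Q) ∧ (Q ∨ P) ∧ R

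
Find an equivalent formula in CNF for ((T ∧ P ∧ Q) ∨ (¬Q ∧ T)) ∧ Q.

T ∧ (P ∨ ¬Q) ∧ Q

((T ∧ P ∧ Q) ∨ (¬Q ∧ T)) ∧ Q
≡ (T ∨ ¬Q) ∧ (T ∨ T) ∧ (P ∨ ¬Q) ∧ (P ∨ T) ∧ (Q ∨ ¬Q) ∧ (Q ∨ T) ∧ Q   (distribute ∨ over ∧)
≡ T ∧ (P ∨ ¬Q) ∧ Q   (simplify)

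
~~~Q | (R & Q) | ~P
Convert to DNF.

~Q | (R & Q) | ~P

~~~Q | (R & Q) | ~P
≡ ~Q | (R & Q) | ~P   — double negation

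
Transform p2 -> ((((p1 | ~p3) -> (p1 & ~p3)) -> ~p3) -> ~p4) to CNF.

p2 -> ((((p1 | ~p3) -> (p1 & ~p3)) -> ~p3) -> ~p4)
⇔ ~p2 | ((((p1 | ~p3) -> (p1 & ~p3)) -> ~p3) -> ~p4)   — eliminate ->
⇔ ~p2 | ~(((p1 | ~p3) -> (p1 & ~p3)) -> ~p3) | ~p4   — eliminate ->
⇔ ~p2 | ~(~((p1 | ~p3) -> (p1 & ~p3)) | ~p3) | ~p4   — eliminate ->
⇔ ~p2 | ~(~(~(p1 | ~p3) | (p1 & ~p3)) | ~p3) | ~p4   — eliminate ->
⇔ ~p2 | (~~(~(p1 | ~p3) | (p1 & ~p3)) & ~~p3) | ~p4   — De Morgan
⇔ ~p2 | ((~(p1 | ~p3) | (p1 & ~p3)) & ~~p3) | ~p4   — double negation
⇔ ~p2 | (((~p1 & ~~p3) | (p1 & ~p3)) & ~~p3) | ~p4   — De Morgan
⇔ ~p2 | (((~p1 & p3) | (p1 & ~p3)) & ~~p3) | ~p4   — double negation
⇔ ~p2 | (((~p1 & p3) | (p1 & ~p3)) & p3) | ~p4   — double negation
⇔ (~p2 | ~p1 | p1 | ~p4) & (~p2 | ~p1 | ~p3 | ~p4) & (~p2 | p3 | p1 | ~p4) & (~p2 | p3 | ~p3 | ~p4) & (~p2 | p3 | ~p4)   — distribute | over &
⇔ (~p2 | ~p1 | ~p3 | ~p4) & (~p2 | p3 | ~p4)   — simplify

(~p2 | ~p1 | ~p3 | ~p4) & (~p2 | p3 | ~p4)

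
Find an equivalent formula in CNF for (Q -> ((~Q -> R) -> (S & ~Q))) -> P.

Q | P

(Q -> ((~Q -> R) -> (S & ~Q))) -> P
⇔ ~(Q -> ((~Q -> R) -> (S & ~Q))) | P   [eliminate ->]
⇔ ~(~Q | ((~Q -> R) -> (S & ~Q))) | P   [eliminate ->]
⇔ ~(~Q | ~(~Q -> R) | (S & ~Q)) | P   [eliminate ->]
⇔ ~(~Q | ~(~~Q | R) | (S & ~Q)) | P   [eliminate ->]
⇔ (~~Q & ~~(~~Q | R) & ~(S & ~Q)) | P   [De Morgan]
⇔ (Q & ~~(~~Q | R) & ~(S & ~Q)) | P   [double negation]
⇔ (Q & (~~Q | R) & ~(S & ~Q)) | P   [double negation]
⇔ (Q & (Q | R) & ~(S & ~Q)) | P   [double negation]
⇔ (Q & (Q | R) & (~S | ~~Q)) | P   [De Morgan]
⇔ (Q & (Q | R) & (~S | Q)) | P   [double negation]
⇔ (Q | P) & (Q | R | P) & (~S | Q | P)   [distribute | over &]
⇔ Q | P   [simplify]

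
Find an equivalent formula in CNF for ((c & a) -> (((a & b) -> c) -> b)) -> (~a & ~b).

(c | ~a) & ~b

((c & a) -> (((a & b) -> c) -> b)) -> (~a & ~b)
≡ ~((c & a) -> (((a & b) -> c) -> b)) | (~a & ~b)   [eliminate ->]
≡ ~(~(c & a) | (((a & b) -> c) -> b)) | (~a & ~b)   [eliminate ->]
≡ ~(~(c & a) | ~((a & b) -> c) | b) | (~a & ~b)   [eliminate ->]
≡ ~(~(c & a) | ~(~(a & b) | c) | b) | (~a & ~b)   [eliminate ->]
≡ (~~(c & a) & ~~(~(a & b) | c) & ~b) | (~a & ~b)   [De Morgan]
≡ (c & a & ~~(~(a & b) | c) & ~b) | (~a & ~b)   [double negation]
≡ (c & a & (~(a & b) | c) & ~b) | (~a & ~b)   [double negation]
≡ (c & a & (~a | ~b | c) & ~b) | (~a & ~b)   [De Morgan]
≡ (c | ~a) & (c | ~b) & (a | ~a) & (a | ~b) & (~a | ~b | c | ~a) & (~a | ~b | c | ~b) & (~b | ~a) & (~b | ~b)   [distribute | over &]
≡ (c | ~a) & ~b   [simplify]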